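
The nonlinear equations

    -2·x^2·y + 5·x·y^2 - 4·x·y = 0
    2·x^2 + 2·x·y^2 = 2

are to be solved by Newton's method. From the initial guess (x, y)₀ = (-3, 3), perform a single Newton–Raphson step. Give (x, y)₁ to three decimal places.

(-2.025, 2.107)

At (-3, 3): F = (-153.000, -38.000).
Jacobian J = [[-4·x·y + 5·y^2 - 4·y, -2·x^2 + 10·x·y - 4·x], [4·x + 2·y^2, 4·x·y]].
At the point, J = [[69.000, -96.000], [6.000, -36.000]] (det J = -1908.000).
Solving J·Δ = −F gives Δ = (0.975, -0.893).
Then the next iterate is (x, y)₁ = (-2.025, 2.107).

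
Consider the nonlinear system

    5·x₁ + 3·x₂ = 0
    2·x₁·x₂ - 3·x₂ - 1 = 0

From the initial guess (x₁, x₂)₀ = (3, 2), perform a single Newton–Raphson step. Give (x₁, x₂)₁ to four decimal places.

At (3, 2): F = (21.0000, 5.0000).
Jacobian J = [[5, 3], [2·x₂, 2·x₁ - 3]].
At the point, J = [[5.0000, 3.0000], [4.0000, 3.0000]] (det J = 3.0000).
Solving J·Δ = −F gives Δ = (-16.0000, 19.6667).
Then the next iterate is (x₁, x₂)₁ = (-13.0000, 21.6667).

(-13.0000, 21.6667)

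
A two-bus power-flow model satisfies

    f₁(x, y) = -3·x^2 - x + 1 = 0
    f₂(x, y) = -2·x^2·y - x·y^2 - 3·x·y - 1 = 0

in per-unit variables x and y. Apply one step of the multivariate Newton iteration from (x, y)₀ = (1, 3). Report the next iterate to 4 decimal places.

(0.5714, 1.8961)

At (1, 3): F = (-3.0000, -25.0000).
Jacobian J = [[-6·x - 1, 0], [-4·x·y - y^2 - 3·y, -2·x^2 - 2·x·y - 3·x]].
At the point, J = [[-7.0000, 0.0000], [-30.0000, -11.0000]] (det J = 77.0000).
Solving J·Δ = −F gives Δ = (-0.4286, -1.1039).
Then the next iterate is (x, y)₁ = (0.5714, 1.8961).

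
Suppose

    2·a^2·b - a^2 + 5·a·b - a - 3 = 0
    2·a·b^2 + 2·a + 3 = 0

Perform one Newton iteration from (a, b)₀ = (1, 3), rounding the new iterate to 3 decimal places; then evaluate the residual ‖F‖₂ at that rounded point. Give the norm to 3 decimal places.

8.395

At (1, 3): F = (16.000, 23.000).
Jacobian J = [[4·a·b - 2·a + 5·b - 1, 2·a^2 + 5·a], [2·b^2 + 2, 4·a·b]].
At the point, J = [[24.000, 7.000], [20.000, 12.000]] (det J = 148.000).
Solving J·Δ = −F gives Δ = (-0.209, -1.568).
Then the next iterate is (a, b)₁ = (0.791, 1.432).
Re-evaluating at (0.791, 1.432): F = (3.03883, 7.82609), so ‖F‖₂ = 8.395.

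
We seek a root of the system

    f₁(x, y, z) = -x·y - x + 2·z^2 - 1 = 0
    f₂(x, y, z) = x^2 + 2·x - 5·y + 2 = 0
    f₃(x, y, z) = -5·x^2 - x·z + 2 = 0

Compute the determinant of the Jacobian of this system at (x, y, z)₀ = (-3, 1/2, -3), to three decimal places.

-1921.500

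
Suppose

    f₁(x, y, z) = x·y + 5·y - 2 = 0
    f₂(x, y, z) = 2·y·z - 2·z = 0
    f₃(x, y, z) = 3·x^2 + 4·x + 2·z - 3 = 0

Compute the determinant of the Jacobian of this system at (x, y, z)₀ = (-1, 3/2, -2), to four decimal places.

J = [[y, x + 5, 0], [0, 2·z, 2·y - 2], [6·x + 4, 0, 2]].
At the point, J = [[1.5000, 4.0000, 0.0000], [0.0000, -4.0000, 1.0000], [-2.0000, 0.0000, 2.0000]].
det J = -20.0000.

-20.0000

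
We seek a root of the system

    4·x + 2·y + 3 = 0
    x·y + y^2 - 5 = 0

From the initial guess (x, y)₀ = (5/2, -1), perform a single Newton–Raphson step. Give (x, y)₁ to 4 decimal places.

At (5/2, -1): F = (11.0000, -6.5000).
Jacobian J = [[4, 2], [y, x + 2·y]].
At the point, J = [[4.0000, 2.0000], [-1.0000, 0.5000]] (det J = 4.0000).
Solving J·Δ = −F gives Δ = (-4.6250, 3.7500).
Then the next iterate is (x, y)₁ = (-2.1250, 2.7500).

(-2.1250, 2.7500)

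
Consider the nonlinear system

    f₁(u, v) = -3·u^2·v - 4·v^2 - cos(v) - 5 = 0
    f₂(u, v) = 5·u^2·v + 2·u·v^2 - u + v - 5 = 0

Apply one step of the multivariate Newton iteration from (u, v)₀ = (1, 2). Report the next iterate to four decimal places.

At (1, 2): F = (-26.583853, 14.0000).
Jacobian J = [[-6·u·v, -3·u^2 - 8·v + sin(v)], [10·u·v + 2·v^2 - 1, 5·u^2 + 4·u·v + 1]].
At the point, J = [[-12.0000, -18.090703], [27.0000, 14.0000]] (det J = 320.448969).
Solving J·Δ = −F gives Δ = (0.3711, -1.7156).
Then the next iterate is (u, v)₁ = (1.3711, 0.2844).

(1.3711, 0.2844)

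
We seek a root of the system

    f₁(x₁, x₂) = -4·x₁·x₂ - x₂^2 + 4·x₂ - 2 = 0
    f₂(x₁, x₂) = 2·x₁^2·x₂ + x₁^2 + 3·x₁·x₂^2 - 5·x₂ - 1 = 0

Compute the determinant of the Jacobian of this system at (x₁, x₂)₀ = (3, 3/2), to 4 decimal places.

J = [[-4·x₂, -4·x₁ - 2·x₂ + 4], [4·x₁·x₂ + 2·x₁ + 3·x₂^2, 2·x₁^2 + 6·x₁·x₂ - 5]].
At the point, J = [[-6.0000, -11.0000], [30.7500, 40.0000]].
det J = 98.2500.

98.2500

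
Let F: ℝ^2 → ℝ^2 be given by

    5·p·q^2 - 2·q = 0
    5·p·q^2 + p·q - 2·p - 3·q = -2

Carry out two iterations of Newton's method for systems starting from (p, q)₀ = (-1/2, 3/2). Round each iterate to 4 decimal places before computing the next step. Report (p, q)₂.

At (-1/2, 3/2): F = (-8.6250, -7.8750).
Jacobian J = [[5·q^2, 10·p·q - 2], [5·q^2 + q - 2, 10·p·q + p - 3]].
At the point, J = [[11.2500, -9.5000], [10.7500, -11.0000]] (det J = -21.6250).
Solving J·Δ = −F gives Δ = (0.9277, 0.1908).
Then the next iterate is (p, q)₁ = (0.4277, 1.6908).
Round to (0.4277, 1.6908) and repeat: F = (2.731954, 2.908909), J = [[14.294023, 5.231552], [13.984823, 4.659252]].
Δ = (-0.3793, 0.5141), so (p, q)₂ = (0.0484, 2.2049).

(0.0484, 2.2049)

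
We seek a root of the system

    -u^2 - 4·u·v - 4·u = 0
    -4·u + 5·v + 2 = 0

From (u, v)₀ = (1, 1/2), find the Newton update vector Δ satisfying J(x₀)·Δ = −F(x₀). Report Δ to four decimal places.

At (1, 1/2): F = (-7.0000, 0.5000).
Jacobian J = [[-2·u - 4·v - 4, -4·u], [-4, 5]].
At the point, J = [[-8.0000, -4.0000], [-4.0000, 5.0000]] (det J = -56.0000).
Solving J·Δ = −F gives Δ = (-0.5893, -0.5714).

(-0.5893, -0.5714)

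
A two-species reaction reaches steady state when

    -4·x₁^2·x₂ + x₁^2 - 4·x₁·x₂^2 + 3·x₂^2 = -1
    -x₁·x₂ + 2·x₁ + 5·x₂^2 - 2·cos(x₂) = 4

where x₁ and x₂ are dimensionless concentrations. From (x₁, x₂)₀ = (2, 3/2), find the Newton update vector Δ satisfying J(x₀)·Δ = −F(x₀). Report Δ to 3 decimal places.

At (2, 3/2): F = (-30.250, 8.10853).
Jacobian J = [[-8·x₁·x₂ + 2·x₁ - 4·x₂^2, -4·x₁^2 - 8·x₁·x₂ + 6·x₂], [-x₂ + 2, -x₁ + 10·x₂ + 2·sin(x₂)]].
At the point, J = [[-29.000, -31.000], [0.500, 14.99499]] (det J = -419.35471).
Solving J·Δ = −F gives Δ = (-0.482, -0.525).

(-0.482, -0.525)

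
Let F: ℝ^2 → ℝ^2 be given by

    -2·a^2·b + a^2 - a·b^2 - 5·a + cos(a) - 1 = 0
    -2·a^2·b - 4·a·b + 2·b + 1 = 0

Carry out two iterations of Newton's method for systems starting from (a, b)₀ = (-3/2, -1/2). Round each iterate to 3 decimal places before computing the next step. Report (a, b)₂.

(-0.010, -0.276)

At (-3/2, -1/2): F = (11.44574, -0.750).
Jacobian J = [[-4·a·b + 2·a - b^2 - sin(a) - 5, -2·a^2 - 2·a·b], [-4·a·b - 4·b, -2·a^2 - 4·a + 2]].
At the point, J = [[-10.25251, -6.000], [-1.000, 3.500]] (det J = -41.88377).
Solving J·Δ = −F gives Δ = (0.849, 0.457).
Then the next iterate is (a, b)₁ = (-0.651, -0.043).
Round to (-0.651, -0.043) and repeat: F = (3.51193, 0.83847), J = [[-5.80984, -0.90359], [0.06003, 3.75640]].
Δ = (0.641, -0.233), so (a, b)₂ = (-0.010, -0.276).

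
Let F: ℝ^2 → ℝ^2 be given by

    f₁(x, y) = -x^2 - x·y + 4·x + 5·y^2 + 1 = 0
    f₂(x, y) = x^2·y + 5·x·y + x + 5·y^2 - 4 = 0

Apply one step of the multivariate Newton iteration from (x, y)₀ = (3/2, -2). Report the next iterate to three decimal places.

At (3/2, -2): F = (27.750, -2.000).
Jacobian J = [[-2·x - y + 4, -x + 10·y], [2·x·y + 5·y + 1, x^2 + 5·x + 10·y]].
At the point, J = [[3.000, -21.500], [-15.000, -10.250]] (det J = -353.250).
Solving J·Δ = −F gives Δ = (-0.927, 1.161).
Then the next iterate is (x, y)₁ = (0.573, -0.839).

(0.573, -0.839)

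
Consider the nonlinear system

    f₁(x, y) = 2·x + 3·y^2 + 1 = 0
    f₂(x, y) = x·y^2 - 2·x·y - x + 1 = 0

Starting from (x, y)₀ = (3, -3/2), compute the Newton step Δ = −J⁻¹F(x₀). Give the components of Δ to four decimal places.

At (3, -3/2): F = (13.7500, 13.7500).
Jacobian J = [[2, 6·y], [y^2 - 2·y - 1, 2·x·y - 2·x]].
At the point, J = [[2.0000, -9.0000], [4.2500, -15.0000]] (det J = 8.2500).
Solving J·Δ = −F gives Δ = (10.0000, 3.7500).

(10.0000, 3.7500)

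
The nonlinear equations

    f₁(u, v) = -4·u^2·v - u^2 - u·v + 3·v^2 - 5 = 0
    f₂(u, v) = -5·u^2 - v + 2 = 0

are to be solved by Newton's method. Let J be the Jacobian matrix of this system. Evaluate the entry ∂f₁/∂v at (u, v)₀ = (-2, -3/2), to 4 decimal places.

-23.0000

∂f₁/∂v = -4·u^2 - u + 6·v.
At (-2, -3/2) this is -23.0000.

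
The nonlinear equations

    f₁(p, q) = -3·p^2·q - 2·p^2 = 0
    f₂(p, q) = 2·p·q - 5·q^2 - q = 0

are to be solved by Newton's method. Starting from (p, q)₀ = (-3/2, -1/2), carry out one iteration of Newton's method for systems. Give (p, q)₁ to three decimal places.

(-0.750, -0.500)

At (-3/2, -1/2): F = (-1.125, 0.750).
Jacobian J = [[-6·p·q - 4·p, -3·p^2], [2·q, 2·p - 10·q - 1]].
At the point, J = [[1.500, -6.750], [-1.000, 1.000]] (det J = -5.250).
Solving J·Δ = −F gives Δ = (0.750, 0.000).
Then the next iterate is (p, q)₁ = (-0.750, -0.500).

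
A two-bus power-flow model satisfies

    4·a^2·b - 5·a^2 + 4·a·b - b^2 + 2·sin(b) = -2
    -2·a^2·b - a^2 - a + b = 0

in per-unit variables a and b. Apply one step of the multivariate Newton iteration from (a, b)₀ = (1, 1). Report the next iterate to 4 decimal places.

At (1, 1): F = (5.682942, -3.0000).
Jacobian J = [[8·a·b - 10·a + 4·b, 4·a^2 + 4·a - 2·b + 2·cos(b)], [-4·a·b - 2·a - 1, -2·a^2 + 1]].
At the point, J = [[2.0000, 7.080605], [-7.0000, -1.0000]] (det J = 47.564232).
Solving J·Δ = −F gives Δ = (-0.3271, -0.7102).
Then the next iterate is (a, b)₁ = (0.6729, 0.2898).

(0.6729, 0.2898)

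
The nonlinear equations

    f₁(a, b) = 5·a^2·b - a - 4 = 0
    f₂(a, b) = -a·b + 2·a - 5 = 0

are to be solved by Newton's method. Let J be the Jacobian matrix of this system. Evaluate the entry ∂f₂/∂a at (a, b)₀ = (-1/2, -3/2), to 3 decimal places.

3.500

∂f₂/∂a = -b + 2.
At (-1/2, -3/2) this is 3.500.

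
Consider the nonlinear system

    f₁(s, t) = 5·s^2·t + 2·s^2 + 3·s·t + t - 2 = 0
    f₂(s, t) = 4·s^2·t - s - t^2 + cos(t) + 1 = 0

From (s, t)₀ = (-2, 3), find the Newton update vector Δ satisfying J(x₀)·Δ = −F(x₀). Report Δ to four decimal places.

(0.7327, -0.5179)

At (-2, 3): F = (51.0000, 41.010008).
Jacobian J = [[10·s·t + 4·s + 3·t, 5·s^2 + 3·s + 1], [8·s·t - 1, 4·s^2 - 2·t - sin(t)]].
At the point, J = [[-59.0000, 15.0000], [-49.0000, 9.858880]] (det J = 153.326080).
Solving J·Δ = −F gives Δ = (0.7327, -0.5179).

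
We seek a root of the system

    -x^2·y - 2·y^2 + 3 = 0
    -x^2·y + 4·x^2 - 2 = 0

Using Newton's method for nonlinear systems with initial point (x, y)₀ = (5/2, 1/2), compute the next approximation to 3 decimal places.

At (5/2, 1/2): F = (-0.625, 19.875).
Jacobian J = [[-2·x·y, -x^2 - 4·y], [-2·x·y + 8·x, -x^2]].
At the point, J = [[-2.500, -8.250], [17.500, -6.250]] (det J = 160.000).
Solving J·Δ = −F gives Δ = (-1.049, 0.242).
Then the next iterate is (x, y)₁ = (1.451, 0.742).

(1.451, 0.742)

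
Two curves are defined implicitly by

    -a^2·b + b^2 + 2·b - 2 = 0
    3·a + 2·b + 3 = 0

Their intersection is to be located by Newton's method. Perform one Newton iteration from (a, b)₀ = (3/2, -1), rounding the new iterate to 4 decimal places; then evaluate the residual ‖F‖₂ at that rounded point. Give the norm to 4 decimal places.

0.1972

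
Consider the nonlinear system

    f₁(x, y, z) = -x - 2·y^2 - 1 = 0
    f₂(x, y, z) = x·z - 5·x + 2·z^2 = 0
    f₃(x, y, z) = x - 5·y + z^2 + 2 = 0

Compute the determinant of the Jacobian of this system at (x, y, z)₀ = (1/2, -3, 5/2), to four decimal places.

J = [[-1, -4·y, 0], [z - 5, 0, x + 4·z], [1, -5, 2·z]].
At the point, J = [[-1.0000, 12.0000, 0.0000], [-2.5000, 0.0000, 10.5000], [1.0000, -5.0000, 5.0000]].
det J = 223.5000.

223.5000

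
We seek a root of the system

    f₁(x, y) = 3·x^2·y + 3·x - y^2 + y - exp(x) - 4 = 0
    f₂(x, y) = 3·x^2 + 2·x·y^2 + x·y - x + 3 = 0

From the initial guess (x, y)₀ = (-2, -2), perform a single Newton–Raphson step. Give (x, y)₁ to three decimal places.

(-0.693, -1.704)

At (-2, -2): F = (-40.13534, 5.000).
Jacobian J = [[6·x·y - exp(x) + 3, 3·x^2 - 2·y + 1], [6·x + 2·y^2 + y - 1, 4·x·y + x]].
At the point, J = [[26.86466, 17.000], [-7.000, 14.000]] (det J = 495.10531).
Solving J·Δ = −F gives Δ = (1.307, 0.296).
Then the next iterate is (x, y)₁ = (-0.693, -1.704).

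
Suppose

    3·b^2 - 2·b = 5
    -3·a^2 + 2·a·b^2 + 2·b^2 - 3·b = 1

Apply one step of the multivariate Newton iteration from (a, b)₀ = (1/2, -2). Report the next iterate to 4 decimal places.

(-0.3929, -1.2143)

At (1/2, -2): F = (11.0000, 16.2500).
Jacobian J = [[0, 6·b - 2], [-6·a + 2·b^2, 4·a·b + 4·b - 3]].
At the point, J = [[0.0000, -14.0000], [5.0000, -15.0000]] (det J = 70.0000).
Solving J·Δ = −F gives Δ = (-0.8929, 0.7857).
Then the next iterate is (a, b)₁ = (-0.3929, -1.2143).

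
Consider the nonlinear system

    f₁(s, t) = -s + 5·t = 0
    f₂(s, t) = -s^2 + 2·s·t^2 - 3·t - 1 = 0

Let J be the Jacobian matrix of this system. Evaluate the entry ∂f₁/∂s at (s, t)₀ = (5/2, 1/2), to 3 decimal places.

-1.000

∂f₁/∂s = -1.
At (5/2, 1/2) this is -1.000.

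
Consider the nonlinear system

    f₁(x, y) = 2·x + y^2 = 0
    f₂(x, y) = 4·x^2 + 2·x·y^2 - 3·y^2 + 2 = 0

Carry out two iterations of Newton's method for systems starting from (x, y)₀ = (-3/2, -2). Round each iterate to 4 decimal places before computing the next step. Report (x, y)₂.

(-0.3730, -0.9405)

At (-3/2, -2): F = (1.0000, -13.0000).
Jacobian J = [[2, 2·y], [8·x + 2·y^2, 4·x·y - 6·y]].
At the point, J = [[2.0000, -4.0000], [-4.0000, 24.0000]] (det J = 32.0000).
Solving J·Δ = −F gives Δ = (0.8750, 0.6875).
Then the next iterate is (x, y)₁ = (-0.6250, -1.3125).
Round to (-0.6250, -1.3125) and repeat: F = (0.472656, -3.758789), J = [[2.0000, -2.6250], [-1.554688, 11.156250]].
Δ = (0.2520, 0.3720), so (x, y)₂ = (-0.3730, -0.9405).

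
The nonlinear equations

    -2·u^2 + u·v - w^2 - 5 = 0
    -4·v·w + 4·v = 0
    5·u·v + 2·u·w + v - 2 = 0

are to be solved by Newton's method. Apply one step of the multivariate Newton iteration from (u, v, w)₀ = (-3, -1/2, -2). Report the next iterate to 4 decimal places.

(1.1806, 0.7806, -6.6839)

At (-3, -1/2, -2): F = (-25.5000, -6.0000, 17.0000).
Jacobian J = [[-4·u + v, u, -2·w], [0, -4·w + 4, -4·v], [5·v + 2·w, 5·u + 1, 2·u]].
At the point, J = [[11.5000, -3.0000, 4.0000], [0.0000, 12.0000, 2.0000], [-6.5000, -14.0000, -6.0000]] (det J = -155.0000).
Solving J·Δ = −F gives Δ = (4.1806, 1.2806, -4.6839).
Then the next iterate is (u, v, w)₁ = (1.1806, 0.7806, -6.6839).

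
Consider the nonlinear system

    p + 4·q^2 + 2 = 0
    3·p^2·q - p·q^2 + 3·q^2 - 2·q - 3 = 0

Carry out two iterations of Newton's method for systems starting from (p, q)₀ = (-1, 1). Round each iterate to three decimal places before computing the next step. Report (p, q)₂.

(-1.985, 0.211)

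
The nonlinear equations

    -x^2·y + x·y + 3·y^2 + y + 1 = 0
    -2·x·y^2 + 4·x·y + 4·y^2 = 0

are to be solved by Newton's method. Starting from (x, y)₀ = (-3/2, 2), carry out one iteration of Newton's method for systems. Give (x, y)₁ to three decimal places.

At (-3/2, 2): F = (7.500, 16.000).
Jacobian J = [[-2·x·y + y, -x^2 + x + 6·y + 1], [-2·y^2 + 4·y, -4·x·y + 4·x + 8·y]].
At the point, J = [[8.000, 9.250], [0.000, 22.000]] (det J = 176.000).
Solving J·Δ = −F gives Δ = (-0.097, -0.727).
Then the next iterate is (x, y)₁ = (-1.597, 1.273).

(-1.597, 1.273)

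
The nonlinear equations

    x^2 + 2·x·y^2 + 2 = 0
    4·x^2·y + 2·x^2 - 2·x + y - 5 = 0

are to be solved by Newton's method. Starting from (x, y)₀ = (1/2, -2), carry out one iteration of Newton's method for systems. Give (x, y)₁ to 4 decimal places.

(-1.3214, -4.5357)

At (1/2, -2): F = (6.2500, -9.5000).
Jacobian J = [[2·x + 2·y^2, 4·x·y], [8·x·y + 4·x - 2, 4·x^2 + 1]].
At the point, J = [[9.0000, -4.0000], [-8.0000, 2.0000]] (det J = -14.0000).
Solving J·Δ = −F gives Δ = (-1.8214, -2.5357).
Then the next iterate is (x, y)₁ = (-1.3214, -4.5357).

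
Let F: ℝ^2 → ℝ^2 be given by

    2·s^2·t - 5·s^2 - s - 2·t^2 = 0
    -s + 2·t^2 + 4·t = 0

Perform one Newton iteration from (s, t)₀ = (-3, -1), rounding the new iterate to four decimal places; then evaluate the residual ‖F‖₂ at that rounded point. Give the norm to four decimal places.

18.4583

At (-3, -1): F = (-62.0000, 1.0000).
Jacobian J = [[4·s·t - 10·s - 1, 2·s^2 - 4·t], [-1, 4·t + 4]].
At the point, J = [[41.0000, 22.0000], [-1.0000, 0.0000]] (det J = 22.0000).
Solving J·Δ = −F gives Δ = (1.0000, 0.9545).
Then the next iterate is (s, t)₁ = (-2.0000, -0.0455).
Re-evaluating at (-2.0000, -0.0455): F = (-18.368140, 1.822141), so ‖F‖₂ = 18.4583.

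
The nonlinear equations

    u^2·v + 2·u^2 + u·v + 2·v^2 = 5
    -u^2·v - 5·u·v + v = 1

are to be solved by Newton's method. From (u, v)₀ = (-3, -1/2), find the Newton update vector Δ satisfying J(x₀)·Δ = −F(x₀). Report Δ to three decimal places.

(1.419, 0.744)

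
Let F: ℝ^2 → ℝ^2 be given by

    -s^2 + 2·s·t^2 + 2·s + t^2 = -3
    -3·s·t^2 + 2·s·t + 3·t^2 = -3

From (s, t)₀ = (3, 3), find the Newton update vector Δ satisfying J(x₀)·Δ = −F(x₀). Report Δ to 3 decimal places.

(1.091, -1.864)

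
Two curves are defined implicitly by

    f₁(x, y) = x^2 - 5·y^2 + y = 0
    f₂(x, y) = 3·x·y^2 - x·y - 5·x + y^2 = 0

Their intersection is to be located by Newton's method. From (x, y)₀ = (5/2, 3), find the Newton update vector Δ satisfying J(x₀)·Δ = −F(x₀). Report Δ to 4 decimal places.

(0.1202, -1.2120)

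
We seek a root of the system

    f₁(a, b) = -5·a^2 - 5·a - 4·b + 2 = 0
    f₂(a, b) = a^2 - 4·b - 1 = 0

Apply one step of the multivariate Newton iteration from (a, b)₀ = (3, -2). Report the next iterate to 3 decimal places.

(1.390, -0.415)

At (3, -2): F = (-50.000, 16.000).
Jacobian J = [[-10·a - 5, -4], [2·a, -4]].
At the point, J = [[-35.000, -4.000], [6.000, -4.000]] (det J = 164.000).
Solving J·Δ = −F gives Δ = (-1.610, 1.585).
Then the next iterate is (a, b)₁ = (1.390, -0.415).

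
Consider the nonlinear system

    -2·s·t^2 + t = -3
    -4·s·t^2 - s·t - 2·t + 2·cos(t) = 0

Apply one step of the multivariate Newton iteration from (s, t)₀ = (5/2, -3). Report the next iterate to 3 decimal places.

At (5/2, -3): F = (-45.000, -78.47998).
Jacobian J = [[-2·t^2, -4·s·t + 1], [-4·t^2 - t, -8·s·t - s - 2·sin(t) - 2]].
At the point, J = [[-18.000, 31.000], [-33.000, 55.78224]] (det J = 18.91968).
Solving J·Δ = −F gives Δ = (4.087, 3.825).
Then the next iterate is (s, t)₁ = (6.587, 0.825).

(6.587, 0.825)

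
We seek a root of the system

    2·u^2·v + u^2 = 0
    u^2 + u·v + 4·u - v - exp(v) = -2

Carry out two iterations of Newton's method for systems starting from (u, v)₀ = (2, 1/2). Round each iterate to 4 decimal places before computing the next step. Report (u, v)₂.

(0.2759, 0.8985)

At (2, 1/2): F = (8.0000, 12.851279).
Jacobian J = [[4·u·v + 2·u, 2·u^2], [2·u + v + 4, u - exp(v) - 1]].
At the point, J = [[8.0000, 8.0000], [8.5000, -0.648721]] (det J = -73.189770).
Solving J·Δ = −F gives Δ = (-1.4756, 0.4756).
Then the next iterate is (u, v)₁ = (0.5244, 0.9756).
Round to (0.5244, 0.9756) and repeat: F = (0.811566, 1.255842), J = [[3.095219, 0.549991], [6.0244, -3.128358]].
Δ = (-0.2485, -0.0771), so (u, v)₂ = (0.2759, 0.8985).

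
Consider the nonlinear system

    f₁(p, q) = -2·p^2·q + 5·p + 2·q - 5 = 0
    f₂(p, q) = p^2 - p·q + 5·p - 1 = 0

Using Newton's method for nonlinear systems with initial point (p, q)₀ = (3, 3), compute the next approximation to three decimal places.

(1.471, 3.588)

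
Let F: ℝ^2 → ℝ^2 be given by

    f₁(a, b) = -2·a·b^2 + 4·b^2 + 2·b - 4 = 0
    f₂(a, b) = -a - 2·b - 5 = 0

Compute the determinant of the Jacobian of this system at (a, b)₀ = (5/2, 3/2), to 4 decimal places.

8.0000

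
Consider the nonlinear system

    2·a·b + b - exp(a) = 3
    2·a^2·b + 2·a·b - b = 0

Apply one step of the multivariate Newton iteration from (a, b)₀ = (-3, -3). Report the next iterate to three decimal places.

At (-3, -3): F = (11.95021, -33.000).
Jacobian J = [[2·b - exp(a), 2·a + 1], [4·a·b + 2·b, 2·a^2 + 2·a - 1]].
At the point, J = [[-6.04979, -5.000], [30.000, 11.000]] (det J = 83.45234).
Solving J·Δ = −F gives Δ = (0.402, 1.904).
Then the next iterate is (a, b)₁ = (-2.598, -1.096).

(-2.598, -1.096)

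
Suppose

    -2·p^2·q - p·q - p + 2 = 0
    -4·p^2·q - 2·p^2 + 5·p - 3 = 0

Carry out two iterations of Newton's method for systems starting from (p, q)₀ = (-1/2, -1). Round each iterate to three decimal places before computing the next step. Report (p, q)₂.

(1.068, 2.023)

At (-1/2, -1): F = (2.500, -5.000).
Jacobian J = [[-4·p·q - q - 1, -2·p^2 - p], [-8·p·q - 4·p + 5, -4·p^2]].
At the point, J = [[-2.000, 0.000], [3.000, -1.000]] (det J = 2.000).
Solving J·Δ = −F gives Δ = (1.250, -1.250).
Then the next iterate is (p, q)₁ = (0.750, -2.250).
Round to (0.750, -2.250) and repeat: F = (5.46875, 4.68750), J = [[8.000, -1.875], [15.500, -2.250]].
Δ = (0.318, 4.273), so (p, q)₂ = (1.068, 2.023).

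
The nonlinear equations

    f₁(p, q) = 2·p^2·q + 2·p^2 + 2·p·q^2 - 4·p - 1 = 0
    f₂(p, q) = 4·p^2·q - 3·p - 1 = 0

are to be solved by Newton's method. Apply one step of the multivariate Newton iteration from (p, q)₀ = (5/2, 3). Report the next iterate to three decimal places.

(1.823, 1.884)

At (5/2, 3): F = (84.000, 66.500).
Jacobian J = [[4·p·q + 4·p + 2·q^2 - 4, 2·p^2 + 4·p·q], [8·p·q - 3, 4·p^2]].
At the point, J = [[54.000, 42.500], [57.000, 25.000]] (det J = -1072.500).
Solving J·Δ = −F gives Δ = (-0.677, -1.116).
Then the next iterate is (p, q)₁ = (1.823, 1.884).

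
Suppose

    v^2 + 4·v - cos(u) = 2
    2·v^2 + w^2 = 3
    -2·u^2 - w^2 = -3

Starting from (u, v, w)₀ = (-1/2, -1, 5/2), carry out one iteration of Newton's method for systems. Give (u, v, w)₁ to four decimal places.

At (-1/2, -1, 5/2): F = (-5.877583, 5.2500, -3.7500).
Jacobian J = [[sin(u), 2·v + 4, 0], [0, 4·v, 2·w], [-4·u, 0, -2·w]].
At the point, J = [[-0.479426, 2.0000, 0.0000], [0.0000, -4.0000, 5.0000], [2.0000, 0.0000, -5.0000]] (det J = 10.411489).
Solving J·Δ = −F gives Δ = (9.8499, 5.2999, 3.1899).
Then the next iterate is (u, v, w)₁ = (9.3499, 4.2999, 5.6899).

(9.3499, 4.2999, 5.6899)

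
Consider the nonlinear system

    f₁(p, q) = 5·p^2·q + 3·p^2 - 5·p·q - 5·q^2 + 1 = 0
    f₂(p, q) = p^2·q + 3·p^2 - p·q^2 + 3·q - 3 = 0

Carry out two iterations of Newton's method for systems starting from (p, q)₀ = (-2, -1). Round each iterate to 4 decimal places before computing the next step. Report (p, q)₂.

At (-2, -1): F = (-22.0000, 4.0000).
Jacobian J = [[10·p·q + 6·p - 5·q, 5·p^2 - 5·p - 10·q], [2·p·q + 6·p - q^2, p^2 - 2·p·q + 3]].
At the point, J = [[13.0000, 40.0000], [-9.0000, 3.0000]] (det J = 399.0000).
Solving J·Δ = −F gives Δ = (0.5664, 0.3659).
Then the next iterate is (p, q)₁ = (-1.4336, -0.6341).
Round to (-1.4336, -0.6341) and repeat: F = (-5.906056, 0.536545), J = [[3.659358, 23.785045], [-7.185591, 3.237117]].
Δ = (0.1744, 0.2215), so (p, q)₂ = (-1.2592, -0.4126).

(-1.2592, -0.4126)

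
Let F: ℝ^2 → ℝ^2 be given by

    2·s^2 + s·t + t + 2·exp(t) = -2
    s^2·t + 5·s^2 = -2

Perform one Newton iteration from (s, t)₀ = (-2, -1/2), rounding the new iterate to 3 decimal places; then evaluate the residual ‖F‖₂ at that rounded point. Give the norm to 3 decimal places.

8.725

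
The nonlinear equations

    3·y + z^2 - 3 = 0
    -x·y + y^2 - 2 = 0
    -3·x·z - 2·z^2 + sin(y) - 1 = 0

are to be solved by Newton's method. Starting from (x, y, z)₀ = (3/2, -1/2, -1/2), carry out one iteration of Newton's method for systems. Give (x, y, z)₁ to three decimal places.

At (3/2, -1/2, -1/2): F = (-4.250, -1.000, 0.27057).
Jacobian J = [[0, 3, 2·z], [-y, -x + 2·y, 0], [-3·z, cos(y), -3·x - 4·z]].
At the point, J = [[0.000, 3.000, -1.000], [0.500, -2.500, 0.000], [1.500, 0.87758, -2.500]] (det J = -0.43879).
Solving J·Δ = −F gives Δ = (-77.170, -15.834, -51.752).
Then the next iterate is (x, y, z)₁ = (-75.670, -16.334, -52.252).

(-75.670, -16.334, -52.252)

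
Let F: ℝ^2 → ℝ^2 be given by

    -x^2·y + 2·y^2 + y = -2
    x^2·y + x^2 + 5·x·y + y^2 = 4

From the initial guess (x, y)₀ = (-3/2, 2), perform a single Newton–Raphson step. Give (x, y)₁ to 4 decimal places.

(1.7500, -2.0000)

At (-3/2, 2): F = (7.5000, -8.2500).
Jacobian J = [[-2·x·y, -x^2 + 4·y + 1], [2·x·y + 2·x + 5·y, x^2 + 5·x + 2·y]].
At the point, J = [[6.0000, 6.7500], [1.0000, -1.2500]] (det J = -14.2500).
Solving J·Δ = −F gives Δ = (3.2500, -4.0000).
Then the next iterate is (x, y)₁ = (1.7500, -2.0000).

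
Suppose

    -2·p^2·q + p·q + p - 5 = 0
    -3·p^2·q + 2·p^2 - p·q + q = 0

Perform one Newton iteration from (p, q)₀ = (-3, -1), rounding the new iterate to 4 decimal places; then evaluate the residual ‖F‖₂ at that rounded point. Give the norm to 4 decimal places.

7.2844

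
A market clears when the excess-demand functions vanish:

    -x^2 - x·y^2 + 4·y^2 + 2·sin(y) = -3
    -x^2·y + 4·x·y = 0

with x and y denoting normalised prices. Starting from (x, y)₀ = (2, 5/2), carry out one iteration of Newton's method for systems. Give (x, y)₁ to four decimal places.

At (2, 5/2): F = (12.696944, 10.0000).
Jacobian J = [[-2·x - y^2, -2·x·y + 8·y + 2·cos(y)], [-2·x·y + 4·y, -x^2 + 4·x]].
At the point, J = [[-10.2500, 8.397713], [0.0000, 4.0000]] (det J = -41.0000).
Solving J·Δ = −F gives Δ = (-0.8095, -2.5000).
Then the next iterate is (x, y)₁ = (1.1905, 0.0000).

(1.1905, 0.0000)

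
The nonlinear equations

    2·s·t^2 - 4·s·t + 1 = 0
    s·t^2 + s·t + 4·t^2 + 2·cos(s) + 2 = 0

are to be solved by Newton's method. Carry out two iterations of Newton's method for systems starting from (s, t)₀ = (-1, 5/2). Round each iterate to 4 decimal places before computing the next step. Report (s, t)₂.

At (-1, 5/2): F = (-1.5000, 19.330605).
Jacobian J = [[2·t^2 - 4·t, 4·s·t - 4·s], [t^2 + t - 2·sin(s), 2·s·t + s + 8·t]].
At the point, J = [[2.5000, -6.0000], [10.432942, 14.0000]] (det J = 97.597652).
Solving J·Δ = −F gives Δ = (-0.9732, -0.6555).
Then the next iterate is (s, t)₁ = (-1.9732, 1.8445).
Round to (-1.9732, 1.8445) and repeat: F = (2.131905, 4.472709), J = [[-0.573639, -6.665470], [7.086925, 5.503665]].
Δ = (-0.9425, 0.4010), so (s, t)₂ = (-2.9157, 2.2455).

(-2.9157, 2.2455)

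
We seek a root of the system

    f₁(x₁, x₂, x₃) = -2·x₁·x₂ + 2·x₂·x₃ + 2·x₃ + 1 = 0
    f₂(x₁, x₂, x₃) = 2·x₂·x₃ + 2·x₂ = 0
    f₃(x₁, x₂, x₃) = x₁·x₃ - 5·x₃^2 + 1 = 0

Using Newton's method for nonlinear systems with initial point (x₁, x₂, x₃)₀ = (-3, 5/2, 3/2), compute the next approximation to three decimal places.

At (-3, 5/2, 3/2): F = (26.500, 12.500, -14.750).
Jacobian J = [[-2·x₂, -2·x₁ + 2·x₃, 2·x₂ + 2], [0, 2·x₃ + 2, 2·x₂], [x₃, 0, x₁ - 10·x₃]].
At the point, J = [[-5.000, 9.000, 7.000], [0.000, 5.000, 5.000], [1.500, 0.000, -18.000]] (det J = 465.000).
Solving J·Δ = −F gives Δ = (1.091, -1.772, -0.728).
Then the next iterate is (x₁, x₂, x₃)₁ = (-1.909, 0.728, 0.772).

(-1.909, 0.728, 0.772)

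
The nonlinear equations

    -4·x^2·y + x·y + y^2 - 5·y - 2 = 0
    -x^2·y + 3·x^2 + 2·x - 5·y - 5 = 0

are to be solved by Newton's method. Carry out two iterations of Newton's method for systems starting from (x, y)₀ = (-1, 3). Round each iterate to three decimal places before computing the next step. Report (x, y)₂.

(-7.175, 2.427)

At (-1, 3): F = (-23.000, -22.000).
Jacobian J = [[-8·x·y + y, -4·x^2 + x + 2·y - 5], [-2·x·y + 6·x + 2, -x^2 - 5]].
At the point, J = [[27.000, -4.000], [2.000, -6.000]] (det J = -154.000).
Solving J·Δ = −F gives Δ = (0.325, -3.558).
Then the next iterate is (x, y)₁ = (-0.675, -0.558).
Round to (-0.675, -0.558) and repeat: F = (2.49497, -1.93889), J = [[-3.57120, -8.61350], [-2.80330, -5.45563]].
Δ = (-6.500, 2.985), so (x, y)₂ = (-7.175, 2.427).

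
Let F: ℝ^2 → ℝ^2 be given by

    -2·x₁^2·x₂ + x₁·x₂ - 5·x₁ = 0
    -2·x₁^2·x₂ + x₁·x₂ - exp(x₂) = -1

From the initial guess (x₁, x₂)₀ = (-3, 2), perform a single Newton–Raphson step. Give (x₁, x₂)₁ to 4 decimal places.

At (-3, 2): F = (-27.0000, -48.389056).
Jacobian J = [[-4·x₁·x₂ + x₂ - 5, -2·x₁^2 + x₁], [-4·x₁·x₂ + x₂, -2·x₁^2 + x₁ - exp(x₂)]].
At the point, J = [[21.0000, -21.0000], [26.0000, -28.389056]] (det J = -50.170178).
Solving J·Δ = −F gives Δ = (-4.9764, -6.2621).
Then the next iterate is (x₁, x₂)₁ = (-7.9764, -4.2621).

(-7.9764, -4.2621)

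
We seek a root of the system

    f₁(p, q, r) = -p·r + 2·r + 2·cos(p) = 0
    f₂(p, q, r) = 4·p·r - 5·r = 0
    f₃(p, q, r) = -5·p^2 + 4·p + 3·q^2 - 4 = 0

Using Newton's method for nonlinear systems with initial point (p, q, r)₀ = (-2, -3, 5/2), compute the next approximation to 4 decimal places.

(-1.6526, -2.8145, 0.2673)

At (-2, -3, 5/2): F = (9.167706, -32.5000, -5.0000).
Jacobian J = [[-r - 2·sin(p), 0, -p + 2], [4·r, 0, 4·p - 5], [-10·p + 4, 6·q, 0]].
At the point, J = [[-0.681405, 0.0000, 4.0000], [10.0000, 0.0000, -13.0000], [24.0000, -18.0000, 0.0000]] (det J = -560.551196).
Solving J·Δ = −F gives Δ = (0.3474, 0.1855, -2.2327).
Then the next iterate is (p, q, r)₁ = (-1.6526, -2.8145, 0.2673).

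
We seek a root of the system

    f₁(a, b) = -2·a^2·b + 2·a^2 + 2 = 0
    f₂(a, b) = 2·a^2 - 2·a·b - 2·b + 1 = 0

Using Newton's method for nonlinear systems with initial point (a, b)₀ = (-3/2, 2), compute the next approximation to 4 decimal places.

At (-3/2, 2): F = (-2.5000, 7.5000).
Jacobian J = [[-4·a·b + 4·a, -2·a^2], [4·a - 2·b, -2·a - 2]].
At the point, J = [[6.0000, -4.5000], [-10.0000, 1.0000]] (det J = -39.0000).
Solving J·Δ = −F gives Δ = (0.8013, 0.5128).
Then the next iterate is (a, b)₁ = (-0.6987, 2.5128).

(-0.6987, 2.5128)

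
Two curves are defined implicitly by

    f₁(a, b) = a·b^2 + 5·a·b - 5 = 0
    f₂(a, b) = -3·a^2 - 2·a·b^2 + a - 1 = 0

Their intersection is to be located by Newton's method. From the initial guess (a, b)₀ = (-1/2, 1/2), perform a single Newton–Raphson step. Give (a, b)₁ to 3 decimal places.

At (-1/2, 1/2): F = (-6.375, -2.000).
Jacobian J = [[b^2 + 5·b, 2·a·b + 5·a], [-6·a - 2·b^2 + 1, -4·a·b]].
At the point, J = [[2.750, -3.000], [3.500, 1.000]] (det J = 13.250).
Solving J·Δ = −F gives Δ = (0.934, -1.269).
Then the next iterate is (a, b)₁ = (0.434, -0.769).

(0.434, -0.769)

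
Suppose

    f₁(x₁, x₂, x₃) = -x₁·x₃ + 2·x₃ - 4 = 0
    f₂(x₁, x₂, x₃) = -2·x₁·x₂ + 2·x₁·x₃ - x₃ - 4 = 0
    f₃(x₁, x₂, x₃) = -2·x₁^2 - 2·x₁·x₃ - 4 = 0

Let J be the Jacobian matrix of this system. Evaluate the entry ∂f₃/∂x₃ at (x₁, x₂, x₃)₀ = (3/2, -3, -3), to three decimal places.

∂f₃/∂x₃ = -2·x₁.
At (3/2, -3, -3) this is -3.000.

-3.000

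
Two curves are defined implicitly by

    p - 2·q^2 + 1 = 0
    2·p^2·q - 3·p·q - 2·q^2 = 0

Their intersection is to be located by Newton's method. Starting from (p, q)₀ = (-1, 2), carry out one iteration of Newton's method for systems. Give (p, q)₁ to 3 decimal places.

(-0.652, 1.043)

At (-1, 2): F = (-8.000, 2.000).
Jacobian J = [[1, -4·q], [4·p·q - 3·q, 2·p^2 - 3·p - 4·q]].
At the point, J = [[1.000, -8.000], [-14.000, -3.000]] (det J = -115.000).
Solving J·Δ = −F gives Δ = (0.348, -0.957).
Then the next iterate is (p, q)₁ = (-0.652, 1.043).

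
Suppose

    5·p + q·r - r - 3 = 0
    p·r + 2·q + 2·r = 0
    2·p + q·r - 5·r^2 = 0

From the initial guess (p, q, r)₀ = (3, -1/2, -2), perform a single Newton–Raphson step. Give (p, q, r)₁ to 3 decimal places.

At (3, -1/2, -2): F = (15.000, -11.000, -13.000).
Jacobian J = [[5, r, q - 1], [r, 2, p + 2], [2, r, q - 10·r]].
At the point, J = [[5.000, -2.000, -1.500], [-2.000, 2.000, 5.000], [2.000, -2.000, 19.500]] (det J = 147.000).
Solving J·Δ = −F gives Δ = (-2.476, 0.575, 0.980).
Then the next iterate is (p, q, r)₁ = (0.524, 0.075, -1.020).

(0.524, 0.075, -1.020)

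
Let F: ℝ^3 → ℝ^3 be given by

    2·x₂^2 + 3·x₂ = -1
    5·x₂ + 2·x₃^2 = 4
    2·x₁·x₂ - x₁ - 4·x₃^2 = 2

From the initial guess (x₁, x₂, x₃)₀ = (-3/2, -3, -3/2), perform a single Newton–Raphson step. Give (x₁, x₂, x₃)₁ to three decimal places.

(-4.603, -1.889, -2.991)

At (-3/2, -3, -3/2): F = (10.000, -14.500, -0.500).
Jacobian J = [[0, 4·x₂ + 3, 0], [0, 5, 4·x₃], [2·x₂ - 1, 2·x₁, -8·x₃]].
At the point, J = [[0.000, -9.000, 0.000], [0.000, 5.000, -6.000], [-7.000, -3.000, 12.000]] (det J = -378.000).
Solving J·Δ = −F gives Δ = (-3.103, 1.111, -1.491).
Then the next iterate is (x₁, x₂, x₃)₁ = (-4.603, -1.889, -2.991).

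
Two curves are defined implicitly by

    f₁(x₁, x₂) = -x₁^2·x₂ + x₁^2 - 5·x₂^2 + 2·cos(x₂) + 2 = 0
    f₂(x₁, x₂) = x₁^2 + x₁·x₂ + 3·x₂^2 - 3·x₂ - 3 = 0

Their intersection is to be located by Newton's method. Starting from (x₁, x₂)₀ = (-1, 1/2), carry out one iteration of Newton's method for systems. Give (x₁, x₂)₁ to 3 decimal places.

At (-1, 1/2): F = (3.00517, -3.250).
Jacobian J = [[-2·x₁·x₂ + 2·x₁, -x₁^2 - 10·x₂ - 2·sin(x₂)], [2·x₁ + x₂, x₁ + 6·x₂ - 3]].
At the point, J = [[-1.000, -6.95885], [-1.500, -1.000]] (det J = -9.43828).
Solving J·Δ = −F gives Δ = (-2.715, 0.822).
Then the next iterate is (x₁, x₂)₁ = (-3.715, 1.322).

(-3.715, 1.322)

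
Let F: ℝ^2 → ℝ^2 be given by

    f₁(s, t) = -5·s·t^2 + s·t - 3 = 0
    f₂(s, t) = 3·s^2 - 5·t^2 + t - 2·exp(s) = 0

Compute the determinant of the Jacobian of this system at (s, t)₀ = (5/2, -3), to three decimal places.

-762.213

J = [[-5·t^2 + t, -10·s·t + s], [6·s - 2·exp(s), -10·t + 1]].
At the point, J = [[-48.000, 77.500], [-9.36499, 31.000]].
det J = -762.213.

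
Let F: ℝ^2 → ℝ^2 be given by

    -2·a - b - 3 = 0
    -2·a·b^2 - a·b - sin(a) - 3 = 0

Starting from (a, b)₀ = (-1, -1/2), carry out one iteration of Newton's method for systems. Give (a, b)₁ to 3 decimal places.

At (-1, -1/2): F = (-0.500, -2.15853).
Jacobian J = [[-2, -1], [-2·b^2 - b - cos(a), -4·a·b - a]].
At the point, J = [[-2.000, -1.000], [-0.54030, -1.000]] (det J = 1.45970).
Solving J·Δ = −F gives Δ = (1.136, -2.772).
Then the next iterate is (a, b)₁ = (0.136, -3.272).

(0.136, -3.272)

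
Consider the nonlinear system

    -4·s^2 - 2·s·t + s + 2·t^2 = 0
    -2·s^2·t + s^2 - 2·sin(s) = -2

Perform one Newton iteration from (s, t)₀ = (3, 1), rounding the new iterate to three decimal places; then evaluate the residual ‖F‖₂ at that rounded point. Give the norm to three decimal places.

At (3, 1): F = (-37.000, -7.28224).
Jacobian J = [[-8·s - 2·t + 1, -2·s + 4·t], [-4·s·t + 2·s - 2·cos(s), -2·s^2]].
At the point, J = [[-25.000, -2.000], [-4.02002, -18.000]] (det J = 441.95997).
Solving J·Δ = −F gives Δ = (-1.474, -0.075).
Then the next iterate is (s, t)₁ = (1.526, 0.925).
Re-evaluating at (1.526, 0.925): F = (-8.90055, -1.97737), so ‖F‖₂ = 9.118.

9.118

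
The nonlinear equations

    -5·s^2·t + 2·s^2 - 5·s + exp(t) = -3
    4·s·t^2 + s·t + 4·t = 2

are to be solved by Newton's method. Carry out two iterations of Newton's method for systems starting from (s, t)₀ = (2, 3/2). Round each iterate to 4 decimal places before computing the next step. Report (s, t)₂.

At (2, 3/2): F = (-24.518311, 25.0000).
Jacobian J = [[-10·s·t + 4·s - 5, -5·s^2 + exp(t)], [4·t^2 + t, 8·s·t + s + 4]].
At the point, J = [[-27.0000, -15.518311], [10.5000, 30.0000]] (det J = -647.057735).
Solving J·Δ = −F gives Δ = (-0.5372, -0.6453).
Then the next iterate is (s, t)₁ = (1.4628, 0.8547).
Round to (1.4628, 0.8547) and repeat: F = (-6.828129, 6.943428), J = [[-11.651352, -8.348250], [3.776748, 15.464841]].
Δ = (-0.3204, -0.3707), so (s, t)₂ = (1.1424, 0.4840).

(1.1424, 0.4840)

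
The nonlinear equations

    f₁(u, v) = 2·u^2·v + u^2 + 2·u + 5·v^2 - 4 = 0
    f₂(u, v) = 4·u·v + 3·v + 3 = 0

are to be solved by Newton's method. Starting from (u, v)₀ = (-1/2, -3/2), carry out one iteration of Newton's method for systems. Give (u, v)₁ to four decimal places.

(-0.1687, -1.0120)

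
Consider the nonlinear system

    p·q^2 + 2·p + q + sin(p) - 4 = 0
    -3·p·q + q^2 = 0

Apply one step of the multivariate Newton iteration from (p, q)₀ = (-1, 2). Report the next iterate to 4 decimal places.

At (-1, 2): F = (-8.841471, 10.0000).
Jacobian J = [[q^2 + cos(p) + 2, 2·p·q + 1], [-3·q, -3·p + 2·q]].
At the point, J = [[6.540302, -3.0000], [-6.0000, 7.0000]] (det J = 27.782116).
Solving J·Δ = −F gives Δ = (1.1479, -0.4447).
Then the next iterate is (p, q)₁ = (0.1479, 1.5553).

(0.1479, 1.5553)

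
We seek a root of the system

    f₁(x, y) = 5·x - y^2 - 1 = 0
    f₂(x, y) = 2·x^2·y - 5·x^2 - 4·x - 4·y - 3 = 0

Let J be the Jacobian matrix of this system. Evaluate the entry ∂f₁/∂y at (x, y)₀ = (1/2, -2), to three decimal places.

∂f₁/∂y = -2·y.
At (1/2, -2) this is 4.000.

4.000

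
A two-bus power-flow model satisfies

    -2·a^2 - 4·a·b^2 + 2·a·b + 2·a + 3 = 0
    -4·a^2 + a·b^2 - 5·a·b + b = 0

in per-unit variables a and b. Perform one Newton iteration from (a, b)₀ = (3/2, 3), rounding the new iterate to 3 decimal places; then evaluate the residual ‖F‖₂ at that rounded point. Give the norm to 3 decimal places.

At (3/2, 3): F = (-43.500, -15.000).
Jacobian J = [[-4·a - 4·b^2 + 2·b + 2, -8·a·b + 2·a], [-8·a + b^2 - 5·b, 2·a·b - 5·a + 1]].
At the point, J = [[-34.000, -33.000], [-18.000, 2.500]] (det J = -679.000).
Solving J·Δ = −F gives Δ = (-0.889, -0.402).
Then the next iterate is (a, b)₁ = (0.611, 2.598).
Re-evaluating at (0.611, 2.598): F = (-9.84592, -2.70817), so ‖F‖₂ = 10.212.

10.212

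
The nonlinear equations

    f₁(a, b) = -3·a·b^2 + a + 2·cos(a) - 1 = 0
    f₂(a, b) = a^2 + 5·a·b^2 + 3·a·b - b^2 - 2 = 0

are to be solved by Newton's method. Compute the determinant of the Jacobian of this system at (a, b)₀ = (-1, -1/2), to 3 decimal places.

-0.951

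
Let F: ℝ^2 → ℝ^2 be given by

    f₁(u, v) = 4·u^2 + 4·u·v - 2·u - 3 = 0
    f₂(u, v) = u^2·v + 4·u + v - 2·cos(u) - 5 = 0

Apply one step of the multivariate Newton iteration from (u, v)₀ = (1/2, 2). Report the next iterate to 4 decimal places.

At (1/2, 2): F = (1.0000, -2.255165).
Jacobian J = [[8·u + 4·v - 2, 4·u], [2·u·v + 2·sin(u) + 4, u^2 + 1]].
At the point, J = [[10.0000, 2.0000], [6.958851, 1.2500]] (det J = -1.417702).
Solving J·Δ = −F gives Δ = (4.0631, -20.8157).
Then the next iterate is (u, v)₁ = (4.5631, -18.8157).

(4.5631, -18.8157)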